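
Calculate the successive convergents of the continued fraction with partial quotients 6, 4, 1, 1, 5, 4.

6/1, 25/4, 31/5, 56/9, 311/50, 1300/209

Using the convergent recurrence p_i = a_i*p_{i-1} + p_{i-2}, q_i = a_i*q_{i-1} + q_{i-2} with p_{-2}=0, p_{-1}=1, q_{-2}=1, q_{-1}=0:
  i=0: a_0=6, p_0 = 6*1 + 0 = 6, q_0 = 6*0 + 1 = 1.
  i=1: a_1=4, p_1 = 4*6 + 1 = 25, q_1 = 4*1 + 0 = 4.
  i=2: a_2=1, p_2 = 1*25 + 6 = 31, q_2 = 1*4 + 1 = 5.
  i=3: a_3=1, p_3 = 1*31 + 25 = 56, q_3 = 1*5 + 4 = 9.
  i=4: a_4=5, p_4 = 5*56 + 31 = 311, q_4 = 5*9 + 5 = 50.
  i=5: a_5=4, p_5 = 4*311 + 56 = 1300, q_5 = 4*50 + 9 = 209.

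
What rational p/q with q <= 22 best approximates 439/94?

Expand x = 439/94 as a continued fraction with the Euclidean algorithm:
  439 = 4*94 + 63, so a_0 = 4.
  94 = 1*63 + 31, so a_1 = 1.
  63 = 2*31 + 1, so a_2 = 2.
  31 = 31*1 + 0, so a_3 = 31.
so x = [4; 1, 2, 31].
Convergents (p_i = a_i*p_{i-1} + p_{i-2}, q_i = a_i*q_{i-1} + q_{i-2} with p_{-2}=0, p_{-1}=1, q_{-2}=1, q_{-1}=0), until the denominator exceeds 22:
  i=0: a_0=4, p_0 = 4*1 + 0 = 4, q_0 = 4*0 + 1 = 1.
  i=1: a_1=1, p_1 = 1*4 + 1 = 5, q_1 = 1*1 + 0 = 1.
  i=2: a_2=2, p_2 = 2*5 + 4 = 14, q_2 = 2*1 + 1 = 3.
  i=3: a_3=31, p_3 = 31*14 + 5 = 439, q_3 = 31*3 + 1 = 94.
q_3 = 94 > 22, so the last convergent with denominator <= 22 is p_2/q_2 = 14/3.
The closest fraction with denominator <= 22 is either p_2/q_2 or the intermediate fraction (k*p_2 + p_1)/(k*q_2 + q_1) with the largest k >= 1 whose denominator stays <= 22; these approach x as k grows, and every other convergent or intermediate fraction in range is farther away.
Largest k: floor((22 - q_1)/q_2) = floor((22 - 1)/3) = 7.
That gives (7*14 + 5)/(7*3 + 1) = 103/22.
Compare the errors: |x - 14/3| = |439*3 - 14*94|/(94*3) = 1/282, and |x - 103/22| = |439*22 - 103*94|/(94*22) = 24/2068.
Cross-multiplying, 1*2068 = 2068 < 6768 = 24*282, so 1/282 is smaller: the convergent 14/3 is closer to x than 103/22.

14/3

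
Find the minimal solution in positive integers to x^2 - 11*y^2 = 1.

(x, y) = (10, 3)

First expand sqrt(11) as a continued fraction. With x_i = (sqrt(11) + m_i)/d_i and (m_0, d_0) = (0, 1): a_0 = floor(sqrt(11)) = 3, since 3^2 = 9 <= 11 < 16 = 4^2.
Iterate m_{i+1} = d_i*a_i - m_i, d_{i+1} = (11 - m_{i+1}^2)/d_i, a_{i+1} = floor((a_0 + m_{i+1})/d_{i+1}):
  m_1 = 1*3 - 0 = 3, d_1 = (11 - 3^2)/1 = 2/1 = 2, a_1 = floor((3 + 3)/2) = 3.
  m_2 = 2*3 - 3 = 3, d_2 = (11 - 3^2)/2 = 2/2 = 1, a_2 = floor((3 + 3)/1) = 6.
  m_3 = 1*6 - 3 = 3, d_3 = (11 - 3^2)/1 = 2/1 = 2: (m_3, d_3) = (m_1, d_1) = (3, 2), so from here the quotients repeat a_1, a_2; the period length is 2.
So sqrt(11) = [3; (3, 6)] with period length k = 2.
k is even, so the fundamental solution of x^2 - 11y^2 = 1 is (p_{k-1}, q_{k-1}) = (p_1, q_1); compute convergents through index 1.
Convergents (p_i = a_i*p_{i-1} + p_{i-2}, q_i = a_i*q_{i-1} + q_{i-2} with p_{-2}=0, p_{-1}=1, q_{-2}=1, q_{-1}=0):
  i=0: a_0=3, p_0 = 3*1 + 0 = 3, q_0 = 3*0 + 1 = 1.
  i=1: a_1=3, p_1 = 3*3 + 1 = 10, q_1 = 3*1 + 0 = 3.
Check: 10^2 - 11*3^2 = 100 - 99 = 1, so (x, y) = (10, 3) solves the equation, and by the theorem it is the least positive solution.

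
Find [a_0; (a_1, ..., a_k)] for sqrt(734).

Write x_i = (sqrt(734) + m_i)/d_i with (m_0, d_0) = (0, 1). a_0 = floor(sqrt(734)) = 27, since 27^2 = 729 <= 734 < 784 = 28^2.
Iterate m_{i+1} = d_i*a_i - m_i, d_{i+1} = (734 - m_{i+1}^2)/d_i, a_{i+1} = floor((a_0 + m_{i+1})/d_{i+1}):
  m_1 = 1*27 - 0 = 27, d_1 = (734 - 27^2)/1 = 5/1 = 5, a_1 = floor((27 + 27)/5) = 10.
  m_2 = 5*10 - 27 = 23, d_2 = (734 - 23^2)/5 = 205/5 = 41, a_2 = floor((27 + 23)/41) = 1.
  m_3 = 41*1 - 23 = 18, d_3 = (734 - 18^2)/41 = 410/41 = 10, a_3 = floor((27 + 18)/10) = 4.
  m_4 = 10*4 - 18 = 22, d_4 = (734 - 22^2)/10 = 250/10 = 25, a_4 = floor((27 + 22)/25) = 1.
  m_5 = 25*1 - 22 = 3, d_5 = (734 - 3^2)/25 = 725/25 = 29, a_5 = floor((27 + 3)/29) = 1.
  m_6 = 29*1 - 3 = 26, d_6 = (734 - 26^2)/29 = 58/29 = 2, a_6 = floor((27 + 26)/2) = 26.
  m_7 = 2*26 - 26 = 26, d_7 = (734 - 26^2)/2 = 58/2 = 29, a_7 = floor((27 + 26)/29) = 1.
  m_8 = 29*1 - 26 = 3, d_8 = (734 - 3^2)/29 = 725/29 = 25, a_8 = floor((27 + 3)/25) = 1.
  m_9 = 25*1 - 3 = 22, d_9 = (734 - 22^2)/25 = 250/25 = 10, a_9 = floor((27 + 22)/10) = 4.
  m_10 = 10*4 - 22 = 18, d_10 = (734 - 18^2)/10 = 410/10 = 41, a_10 = floor((27 + 18)/41) = 1.
  m_11 = 41*1 - 18 = 23, d_11 = (734 - 23^2)/41 = 205/41 = 5, a_11 = floor((27 + 23)/5) = 10.
  m_12 = 5*10 - 23 = 27, d_12 = (734 - 27^2)/5 = 5/5 = 1, a_12 = floor((27 + 27)/1) = 54.
  m_13 = 1*54 - 27 = 27, d_13 = (734 - 27^2)/1 = 5/1 = 5: (m_13, d_13) = (m_1, d_1) = (27, 5), so from here the quotients repeat a_1, ..., a_12; the period length is 12.
Hence the expansion of sqrt(734) is a_0 = 27 followed by the repeating block 10, 1, 4, 1, 1, 26, 1, 1, 4, 1, 10, 54 (period 12).

[27; (10, 1, 4, 1, 1, 26, 1, 1, 4, 1, 10, 54)]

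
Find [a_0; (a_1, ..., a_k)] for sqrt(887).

[29; (1, 3, 1, 1, 2, 29, 2, 1, 1, 3, 1, 58)]

Write x_i = (sqrt(887) + m_i)/d_i with (m_0, d_0) = (0, 1). a_0 = floor(sqrt(887)) = 29, since 29^2 = 841 <= 887 < 900 = 30^2.
Iterate m_{i+1} = d_i*a_i - m_i, d_{i+1} = (887 - m_{i+1}^2)/d_i, a_{i+1} = floor((a_0 + m_{i+1})/d_{i+1}):
  m_1 = 1*29 - 0 = 29, d_1 = (887 - 29^2)/1 = 46/1 = 46, a_1 = floor((29 + 29)/46) = 1.
  m_2 = 46*1 - 29 = 17, d_2 = (887 - 17^2)/46 = 598/46 = 13, a_2 = floor((29 + 17)/13) = 3.
  m_3 = 13*3 - 17 = 22, d_3 = (887 - 22^2)/13 = 403/13 = 31, a_3 = floor((29 + 22)/31) = 1.
  m_4 = 31*1 - 22 = 9, d_4 = (887 - 9^2)/31 = 806/31 = 26, a_4 = floor((29 + 9)/26) = 1.
  m_5 = 26*1 - 9 = 17, d_5 = (887 - 17^2)/26 = 598/26 = 23, a_5 = floor((29 + 17)/23) = 2.
  m_6 = 23*2 - 17 = 29, d_6 = (887 - 29^2)/23 = 46/23 = 2, a_6 = floor((29 + 29)/2) = 29.
  m_7 = 2*29 - 29 = 29, d_7 = (887 - 29^2)/2 = 46/2 = 23, a_7 = floor((29 + 29)/23) = 2.
  m_8 = 23*2 - 29 = 17, d_8 = (887 - 17^2)/23 = 598/23 = 26, a_8 = floor((29 + 17)/26) = 1.
  m_9 = 26*1 - 17 = 9, d_9 = (887 - 9^2)/26 = 806/26 = 31, a_9 = floor((29 + 9)/31) = 1.
  m_10 = 31*1 - 9 = 22, d_10 = (887 - 22^2)/31 = 403/31 = 13, a_10 = floor((29 + 22)/13) = 3.
  m_11 = 13*3 - 22 = 17, d_11 = (887 - 17^2)/13 = 598/13 = 46, a_11 = floor((29 + 17)/46) = 1.
  m_12 = 46*1 - 17 = 29, d_12 = (887 - 29^2)/46 = 46/46 = 1, a_12 = floor((29 + 29)/1) = 58.
  m_13 = 1*58 - 29 = 29, d_13 = (887 - 29^2)/1 = 46/1 = 46: (m_13, d_13) = (m_1, d_1) = (29, 46), so from here the quotients repeat a_1, ..., a_12; the period length is 12.
Hence the expansion of sqrt(887) is a_0 = 29 followed by the repeating block 1, 3, 1, 1, 2, 29, 2, 1, 1, 3, 1, 58 (period 12).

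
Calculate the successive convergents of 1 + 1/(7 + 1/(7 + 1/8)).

Using the convergent recurrence p_i = a_i*p_{i-1} + p_{i-2}, q_i = a_i*q_{i-1} + q_{i-2} with p_{-2}=0, p_{-1}=1, q_{-2}=1, q_{-1}=0:
  i=0: a_0=1, p_0 = 1*1 + 0 = 1, q_0 = 1*0 + 1 = 1.
  i=1: a_1=7, p_1 = 7*1 + 1 = 8, q_1 = 7*1 + 0 = 7.
  i=2: a_2=7, p_2 = 7*8 + 1 = 57, q_2 = 7*7 + 1 = 50.
  i=3: a_3=8, p_3 = 8*57 + 8 = 464, q_3 = 8*50 + 7 = 407.

1/1, 8/7, 57/50, 464/407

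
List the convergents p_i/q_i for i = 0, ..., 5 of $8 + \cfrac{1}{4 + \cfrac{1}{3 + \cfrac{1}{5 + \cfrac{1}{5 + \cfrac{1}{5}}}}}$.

Using the convergent recurrence p_i = a_i*p_{i-1} + p_{i-2}, q_i = a_i*q_{i-1} + q_{i-2} with p_{-2}=0, p_{-1}=1, q_{-2}=1, q_{-1}=0:
  i=0: a_0=8, p_0 = 8*1 + 0 = 8, q_0 = 8*0 + 1 = 1.
  i=1: a_1=4, p_1 = 4*8 + 1 = 33, q_1 = 4*1 + 0 = 4.
  i=2: a_2=3, p_2 = 3*33 + 8 = 107, q_2 = 3*4 + 1 = 13.
  i=3: a_3=5, p_3 = 5*107 + 33 = 568, q_3 = 5*13 + 4 = 69.
  i=4: a_4=5, p_4 = 5*568 + 107 = 2947, q_4 = 5*69 + 13 = 358.
  i=5: a_5=5, p_5 = 5*2947 + 568 = 15303, q_5 = 5*358 + 69 = 1859.

8/1, 33/4, 107/13, 568/69, 2947/358, 15303/1859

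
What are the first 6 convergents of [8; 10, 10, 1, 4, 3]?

8/1, 81/10, 818/101, 899/111, 4414/545, 14141/1746

Using the convergent recurrence p_i = a_i*p_{i-1} + p_{i-2}, q_i = a_i*q_{i-1} + q_{i-2} with p_{-2}=0, p_{-1}=1, q_{-2}=1, q_{-1}=0:
  i=0: a_0=8, p_0 = 8*1 + 0 = 8, q_0 = 8*0 + 1 = 1.
  i=1: a_1=10, p_1 = 10*8 + 1 = 81, q_1 = 10*1 + 0 = 10.
  i=2: a_2=10, p_2 = 10*81 + 8 = 818, q_2 = 10*10 + 1 = 101.
  i=3: a_3=1, p_3 = 1*818 + 81 = 899, q_3 = 1*101 + 10 = 111.
  i=4: a_4=4, p_4 = 4*899 + 818 = 4414, q_4 = 4*111 + 101 = 545.
  i=5: a_5=3, p_5 = 3*4414 + 899 = 14141, q_5 = 3*545 + 111 = 1746.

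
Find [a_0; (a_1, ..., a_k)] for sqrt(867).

Write x_i = (sqrt(867) + m_i)/d_i with (m_0, d_0) = (0, 1). a_0 = floor(sqrt(867)) = 29, since 29^2 = 841 <= 867 < 900 = 30^2.
Iterate m_{i+1} = d_i*a_i - m_i, d_{i+1} = (867 - m_{i+1}^2)/d_i, a_{i+1} = floor((a_0 + m_{i+1})/d_{i+1}):
  m_1 = 1*29 - 0 = 29, d_1 = (867 - 29^2)/1 = 26/1 = 26, a_1 = floor((29 + 29)/26) = 2.
  m_2 = 26*2 - 29 = 23, d_2 = (867 - 23^2)/26 = 338/26 = 13, a_2 = floor((29 + 23)/13) = 4.
  m_3 = 13*4 - 23 = 29, d_3 = (867 - 29^2)/13 = 26/13 = 2, a_3 = floor((29 + 29)/2) = 29.
  m_4 = 2*29 - 29 = 29, d_4 = (867 - 29^2)/2 = 26/2 = 13, a_4 = floor((29 + 29)/13) = 4.
  m_5 = 13*4 - 29 = 23, d_5 = (867 - 23^2)/13 = 338/13 = 26, a_5 = floor((29 + 23)/26) = 2.
  m_6 = 26*2 - 23 = 29, d_6 = (867 - 29^2)/26 = 26/26 = 1, a_6 = floor((29 + 29)/1) = 58.
  m_7 = 1*58 - 29 = 29, d_7 = (867 - 29^2)/1 = 26/1 = 26: (m_7, d_7) = (m_1, d_1) = (29, 26), so from here the quotients repeat a_1, ..., a_6; the period length is 6.
Hence the expansion of sqrt(867) is a_0 = 29 followed by the repeating block 2, 4, 29, 4, 2, 58 (period 6).

[29; (2, 4, 29, 4, 2, 58)]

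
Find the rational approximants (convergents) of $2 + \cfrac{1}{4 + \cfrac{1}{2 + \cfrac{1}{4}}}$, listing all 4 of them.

Using the convergent recurrence p_i = a_i*p_{i-1} + p_{i-2}, q_i = a_i*q_{i-1} + q_{i-2} with p_{-2}=0, p_{-1}=1, q_{-2}=1, q_{-1}=0:
  i=0: a_0=2, p_0 = 2*1 + 0 = 2, q_0 = 2*0 + 1 = 1.
  i=1: a_1=4, p_1 = 4*2 + 1 = 9, q_1 = 4*1 + 0 = 4.
  i=2: a_2=2, p_2 = 2*9 + 2 = 20, q_2 = 2*4 + 1 = 9.
  i=3: a_3=4, p_3 = 4*20 + 9 = 89, q_3 = 4*9 + 4 = 40.

2/1, 9/4, 20/9, 89/40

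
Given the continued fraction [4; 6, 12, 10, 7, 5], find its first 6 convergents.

4/1, 25/6, 304/73, 3065/736, 21759/5225, 111860/26861

Using the convergent recurrence p_i = a_i*p_{i-1} + p_{i-2}, q_i = a_i*q_{i-1} + q_{i-2} with p_{-2}=0, p_{-1}=1, q_{-2}=1, q_{-1}=0:
  i=0: a_0=4, p_0 = 4*1 + 0 = 4, q_0 = 4*0 + 1 = 1.
  i=1: a_1=6, p_1 = 6*4 + 1 = 25, q_1 = 6*1 + 0 = 6.
  i=2: a_2=12, p_2 = 12*25 + 4 = 304, q_2 = 12*6 + 1 = 73.
  i=3: a_3=10, p_3 = 10*304 + 25 = 3065, q_3 = 10*73 + 6 = 736.
  i=4: a_4=7, p_4 = 7*3065 + 304 = 21759, q_4 = 7*736 + 73 = 5225.
  i=5: a_5=5, p_5 = 5*21759 + 3065 = 111860, q_5 = 5*5225 + 736 = 26861.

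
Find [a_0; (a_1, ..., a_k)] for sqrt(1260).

[35; (2, 70)]

Write x_i = (sqrt(1260) + m_i)/d_i with (m_0, d_0) = (0, 1). a_0 = floor(sqrt(1260)) = 35, since 35^2 = 1225 <= 1260 < 1296 = 36^2.
Iterate m_{i+1} = d_i*a_i - m_i, d_{i+1} = (1260 - m_{i+1}^2)/d_i, a_{i+1} = floor((a_0 + m_{i+1})/d_{i+1}):
  m_1 = 1*35 - 0 = 35, d_1 = (1260 - 35^2)/1 = 35/1 = 35, a_1 = floor((35 + 35)/35) = 2.
  m_2 = 35*2 - 35 = 35, d_2 = (1260 - 35^2)/35 = 35/35 = 1, a_2 = floor((35 + 35)/1) = 70.
  m_3 = 1*70 - 35 = 35, d_3 = (1260 - 35^2)/1 = 35/1 = 35: (m_3, d_3) = (m_1, d_1) = (35, 35), so from here the quotients repeat a_1, a_2; the period length is 2.
Hence the expansion of sqrt(1260) is a_0 = 35 followed by the repeating block 2, 70 (period 2).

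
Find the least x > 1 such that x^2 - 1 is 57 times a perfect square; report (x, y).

(x, y) = (151, 20)

First expand sqrt(57) as a continued fraction. With x_i = (sqrt(57) + m_i)/d_i and (m_0, d_0) = (0, 1): a_0 = floor(sqrt(57)) = 7, since 7^2 = 49 <= 57 < 64 = 8^2.
Iterate m_{i+1} = d_i*a_i - m_i, d_{i+1} = (57 - m_{i+1}^2)/d_i, a_{i+1} = floor((a_0 + m_{i+1})/d_{i+1}):
  m_1 = 1*7 - 0 = 7, d_1 = (57 - 7^2)/1 = 8/1 = 8, a_1 = floor((7 + 7)/8) = 1.
  m_2 = 8*1 - 7 = 1, d_2 = (57 - 1^2)/8 = 56/8 = 7, a_2 = floor((7 + 1)/7) = 1.
  m_3 = 7*1 - 1 = 6, d_3 = (57 - 6^2)/7 = 21/7 = 3, a_3 = floor((7 + 6)/3) = 4.
  m_4 = 3*4 - 6 = 6, d_4 = (57 - 6^2)/3 = 21/3 = 7, a_4 = floor((7 + 6)/7) = 1.
  m_5 = 7*1 - 6 = 1, d_5 = (57 - 1^2)/7 = 56/7 = 8, a_5 = floor((7 + 1)/8) = 1.
  m_6 = 8*1 - 1 = 7, d_6 = (57 - 7^2)/8 = 8/8 = 1, a_6 = floor((7 + 7)/1) = 14.
  m_7 = 1*14 - 7 = 7, d_7 = (57 - 7^2)/1 = 8/1 = 8: (m_7, d_7) = (m_1, d_1) = (7, 8), so from here the quotients repeat a_1, ..., a_6; the period length is 6.
So sqrt(57) = [7; (1, 1, 4, 1, 1, 14)] with period length k = 6.
k is even, so the fundamental solution of x^2 - 57y^2 = 1 is (p_{k-1}, q_{k-1}) = (p_5, q_5); compute convergents through index 5.
Convergents (p_i = a_i*p_{i-1} + p_{i-2}, q_i = a_i*q_{i-1} + q_{i-2} with p_{-2}=0, p_{-1}=1, q_{-2}=1, q_{-1}=0):
  i=0: a_0=7, p_0 = 7*1 + 0 = 7, q_0 = 7*0 + 1 = 1.
  i=1: a_1=1, p_1 = 1*7 + 1 = 8, q_1 = 1*1 + 0 = 1.
  i=2: a_2=1, p_2 = 1*8 + 7 = 15, q_2 = 1*1 + 1 = 2.
  i=3: a_3=4, p_3 = 4*15 + 8 = 68, q_3 = 4*2 + 1 = 9.
  i=4: a_4=1, p_4 = 1*68 + 15 = 83, q_4 = 1*9 + 2 = 11.
  i=5: a_5=1, p_5 = 1*83 + 68 = 151, q_5 = 1*11 + 9 = 20.
Check: 151^2 - 57*20^2 = 22801 - 22800 = 1, so (x, y) = (151, 20) solves the equation, and by the theorem it is the least positive solution.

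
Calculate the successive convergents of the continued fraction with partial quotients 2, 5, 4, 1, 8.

Using the convergent recurrence p_i = a_i*p_{i-1} + p_{i-2}, q_i = a_i*q_{i-1} + q_{i-2} with p_{-2}=0, p_{-1}=1, q_{-2}=1, q_{-1}=0:
  i=0: a_0=2, p_0 = 2*1 + 0 = 2, q_0 = 2*0 + 1 = 1.
  i=1: a_1=5, p_1 = 5*2 + 1 = 11, q_1 = 5*1 + 0 = 5.
  i=2: a_2=4, p_2 = 4*11 + 2 = 46, q_2 = 4*5 + 1 = 21.
  i=3: a_3=1, p_3 = 1*46 + 11 = 57, q_3 = 1*21 + 5 = 26.
  i=4: a_4=8, p_4 = 8*57 + 46 = 502, q_4 = 8*26 + 21 = 229.

2/1, 11/5, 46/21, 57/26, 502/229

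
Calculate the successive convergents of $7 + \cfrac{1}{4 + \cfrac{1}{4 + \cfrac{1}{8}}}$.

7/1, 29/4, 123/17, 1013/140

Using the convergent recurrence p_i = a_i*p_{i-1} + p_{i-2}, q_i = a_i*q_{i-1} + q_{i-2} with p_{-2}=0, p_{-1}=1, q_{-2}=1, q_{-1}=0:
  i=0: a_0=7, p_0 = 7*1 + 0 = 7, q_0 = 7*0 + 1 = 1.
  i=1: a_1=4, p_1 = 4*7 + 1 = 29, q_1 = 4*1 + 0 = 4.
  i=2: a_2=4, p_2 = 4*29 + 7 = 123, q_2 = 4*4 + 1 = 17.
  i=3: a_3=8, p_3 = 8*123 + 29 = 1013, q_3 = 8*17 + 4 = 140.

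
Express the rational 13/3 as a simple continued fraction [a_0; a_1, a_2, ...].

[4; 3]

Run the Euclidean algorithm on 13 and 3; the successive quotients are the partial quotients a_0, a_1, ... (each step inverts the fractional part left over by the previous one):
  13 = 4*3 + 1, so a_0 = 4.
  3 = 3*1 + 0, so a_1 = 3.
The remainder reaches 0 after 2 divisions, so the expansion has 2 partial quotients, read off in order.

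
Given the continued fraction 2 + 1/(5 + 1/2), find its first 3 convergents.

2/1, 11/5, 24/11

Using the convergent recurrence p_i = a_i*p_{i-1} + p_{i-2}, q_i = a_i*q_{i-1} + q_{i-2} with p_{-2}=0, p_{-1}=1, q_{-2}=1, q_{-1}=0:
  i=0: a_0=2, p_0 = 2*1 + 0 = 2, q_0 = 2*0 + 1 = 1.
  i=1: a_1=5, p_1 = 5*2 + 1 = 11, q_1 = 5*1 + 0 = 5.
  i=2: a_2=2, p_2 = 2*11 + 2 = 24, q_2 = 2*5 + 1 = 11.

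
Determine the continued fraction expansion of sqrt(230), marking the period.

Write x_i = (sqrt(230) + m_i)/d_i with (m_0, d_0) = (0, 1). a_0 = floor(sqrt(230)) = 15, since 15^2 = 225 <= 230 < 256 = 16^2.
Iterate m_{i+1} = d_i*a_i - m_i, d_{i+1} = (230 - m_{i+1}^2)/d_i, a_{i+1} = floor((a_0 + m_{i+1})/d_{i+1}):
  m_1 = 1*15 - 0 = 15, d_1 = (230 - 15^2)/1 = 5/1 = 5, a_1 = floor((15 + 15)/5) = 6.
  m_2 = 5*6 - 15 = 15, d_2 = (230 - 15^2)/5 = 5/5 = 1, a_2 = floor((15 + 15)/1) = 30.
  m_3 = 1*30 - 15 = 15, d_3 = (230 - 15^2)/1 = 5/1 = 5: (m_3, d_3) = (m_1, d_1) = (15, 5), so from here the quotients repeat a_1, a_2; the period length is 2.
Hence the expansion of sqrt(230) is a_0 = 15 followed by the repeating block 6, 30 (period 2).

[15; (6, 30)]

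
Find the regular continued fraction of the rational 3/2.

[1; 2]

Run the Euclidean algorithm on 3 and 2; the successive quotients are the partial quotients a_0, a_1, ... (each step inverts the fractional part left over by the previous one):
  3 = 1*2 + 1, so a_0 = 1.
  2 = 2*1 + 0, so a_1 = 2.
The remainder reaches 0 after 2 divisions, so the expansion has 2 partial quotients, read off in order.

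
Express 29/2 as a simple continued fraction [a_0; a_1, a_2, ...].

[14; 2]

Run the Euclidean algorithm on 29 and 2; the successive quotients are the partial quotients a_0, a_1, ... (each step inverts the fractional part left over by the previous one):
  29 = 14*2 + 1, so a_0 = 14.
  2 = 2*1 + 0, so a_1 = 2.
The remainder reaches 0 after 2 divisions, so the expansion has 2 partial quotients, read off in order.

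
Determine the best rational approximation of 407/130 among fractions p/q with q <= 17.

Expand x = 407/130 as a continued fraction with the Euclidean algorithm:
  407 = 3*130 + 17, so a_0 = 3.
  130 = 7*17 + 11, so a_1 = 7.
  17 = 1*11 + 6, so a_2 = 1.
  11 = 1*6 + 5, so a_3 = 1.
  6 = 1*5 + 1, so a_4 = 1.
  5 = 5*1 + 0, so a_5 = 5.
so x = [3; 7, 1, 1, 1, 5].
Convergents (p_i = a_i*p_{i-1} + p_{i-2}, q_i = a_i*q_{i-1} + q_{i-2} with p_{-2}=0, p_{-1}=1, q_{-2}=1, q_{-1}=0), until the denominator exceeds 17:
  i=0: a_0=3, p_0 = 3*1 + 0 = 3, q_0 = 3*0 + 1 = 1.
  i=1: a_1=7, p_1 = 7*3 + 1 = 22, q_1 = 7*1 + 0 = 7.
  i=2: a_2=1, p_2 = 1*22 + 3 = 25, q_2 = 1*7 + 1 = 8.
  i=3: a_3=1, p_3 = 1*25 + 22 = 47, q_3 = 1*8 + 7 = 15.
  i=4: a_4=1, p_4 = 1*47 + 25 = 72, q_4 = 1*15 + 8 = 23.
q_4 = 23 > 17, so the last convergent with denominator <= 17 is p_3/q_3 = 47/15.
The closest fraction with denominator <= 17 is either p_3/q_3 or the intermediate fraction (k*p_3 + p_2)/(k*q_3 + q_2) with the largest k >= 1 whose denominator stays <= 17; these approach x as k grows, and every other convergent or intermediate fraction in range is farther away.
Largest k: floor((17 - q_2)/q_3) = floor((17 - 8)/15) = 0.
Since k = 0, no intermediate fraction beyond p_3/q_3 has denominator <= 17, so the convergent 47/15 is the closest (its error is |407*15 - 47*130|/(130*15) = 5/1950).

47/15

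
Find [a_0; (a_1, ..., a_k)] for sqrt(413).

Write x_i = (sqrt(413) + m_i)/d_i with (m_0, d_0) = (0, 1). a_0 = floor(sqrt(413)) = 20, since 20^2 = 400 <= 413 < 441 = 21^2.
Iterate m_{i+1} = d_i*a_i - m_i, d_{i+1} = (413 - m_{i+1}^2)/d_i, a_{i+1} = floor((a_0 + m_{i+1})/d_{i+1}):
  m_1 = 1*20 - 0 = 20, d_1 = (413 - 20^2)/1 = 13/1 = 13, a_1 = floor((20 + 20)/13) = 3.
  m_2 = 13*3 - 20 = 19, d_2 = (413 - 19^2)/13 = 52/13 = 4, a_2 = floor((20 + 19)/4) = 9.
  m_3 = 4*9 - 19 = 17, d_3 = (413 - 17^2)/4 = 124/4 = 31, a_3 = floor((20 + 17)/31) = 1.
  m_4 = 31*1 - 17 = 14, d_4 = (413 - 14^2)/31 = 217/31 = 7, a_4 = floor((20 + 14)/7) = 4.
  m_5 = 7*4 - 14 = 14, d_5 = (413 - 14^2)/7 = 217/7 = 31, a_5 = floor((20 + 14)/31) = 1.
  m_6 = 31*1 - 14 = 17, d_6 = (413 - 17^2)/31 = 124/31 = 4, a_6 = floor((20 + 17)/4) = 9.
  m_7 = 4*9 - 17 = 19, d_7 = (413 - 19^2)/4 = 52/4 = 13, a_7 = floor((20 + 19)/13) = 3.
  m_8 = 13*3 - 19 = 20, d_8 = (413 - 20^2)/13 = 13/13 = 1, a_8 = floor((20 + 20)/1) = 40.
  m_9 = 1*40 - 20 = 20, d_9 = (413 - 20^2)/1 = 13/1 = 13: (m_9, d_9) = (m_1, d_1) = (20, 13), so from here the quotients repeat a_1, ..., a_8; the period length is 8.
Hence the expansion of sqrt(413) is a_0 = 20 followed by the repeating block 3, 9, 1, 4, 1, 9, 3, 40 (period 8).

[20; (3, 9, 1, 4, 1, 9, 3, 40)]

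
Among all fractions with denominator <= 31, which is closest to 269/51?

153/29

Expand x = 269/51 as a continued fraction with the Euclidean algorithm:
  269 = 5*51 + 14, so a_0 = 5.
  51 = 3*14 + 9, so a_1 = 3.
  14 = 1*9 + 5, so a_2 = 1.
  9 = 1*5 + 4, so a_3 = 1.
  5 = 1*4 + 1, so a_4 = 1.
  4 = 4*1 + 0, so a_5 = 4.
so x = [5; 3, 1, 1, 1, 4].
Convergents (p_i = a_i*p_{i-1} + p_{i-2}, q_i = a_i*q_{i-1} + q_{i-2} with p_{-2}=0, p_{-1}=1, q_{-2}=1, q_{-1}=0), until the denominator exceeds 31:
  i=0: a_0=5, p_0 = 5*1 + 0 = 5, q_0 = 5*0 + 1 = 1.
  i=1: a_1=3, p_1 = 3*5 + 1 = 16, q_1 = 3*1 + 0 = 3.
  i=2: a_2=1, p_2 = 1*16 + 5 = 21, q_2 = 1*3 + 1 = 4.
  i=3: a_3=1, p_3 = 1*21 + 16 = 37, q_3 = 1*4 + 3 = 7.
  i=4: a_4=1, p_4 = 1*37 + 21 = 58, q_4 = 1*7 + 4 = 11.
  i=5: a_5=4, p_5 = 4*58 + 37 = 269, q_5 = 4*11 + 7 = 51.
q_5 = 51 > 31, so the last convergent with denominator <= 31 is p_4/q_4 = 58/11.
The closest fraction with denominator <= 31 is either p_4/q_4 or the intermediate fraction (k*p_4 + p_3)/(k*q_4 + q_3) with the largest k >= 1 whose denominator stays <= 31; these approach x as k grows, and every other convergent or intermediate fraction in range is farther away.
Largest k: floor((31 - q_3)/q_4) = floor((31 - 7)/11) = 2.
That gives (2*58 + 37)/(2*11 + 7) = 153/29.
Compare the errors: |x - 58/11| = |269*11 - 58*51|/(51*11) = 1/561, and |x - 153/29| = |269*29 - 153*51|/(51*29) = 2/1479.
Cross-multiplying, 2*561 = 1122 < 1479 = 1*1479, so 2/1479 is smaller: the intermediate fraction 153/29 is closer to x than 58/11.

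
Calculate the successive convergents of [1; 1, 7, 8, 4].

1/1, 2/1, 15/8, 122/65, 503/268

Using the convergent recurrence p_i = a_i*p_{i-1} + p_{i-2}, q_i = a_i*q_{i-1} + q_{i-2} with p_{-2}=0, p_{-1}=1, q_{-2}=1, q_{-1}=0:
  i=0: a_0=1, p_0 = 1*1 + 0 = 1, q_0 = 1*0 + 1 = 1.
  i=1: a_1=1, p_1 = 1*1 + 1 = 2, q_1 = 1*1 + 0 = 1.
  i=2: a_2=7, p_2 = 7*2 + 1 = 15, q_2 = 7*1 + 1 = 8.
  i=3: a_3=8, p_3 = 8*15 + 2 = 122, q_3 = 8*8 + 1 = 65.
  i=4: a_4=4, p_4 = 4*122 + 15 = 503, q_4 = 4*65 + 8 = 268.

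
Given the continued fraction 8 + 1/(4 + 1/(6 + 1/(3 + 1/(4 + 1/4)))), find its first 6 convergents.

8/1, 33/4, 206/25, 651/79, 2810/341, 11891/1443

Using the convergent recurrence p_i = a_i*p_{i-1} + p_{i-2}, q_i = a_i*q_{i-1} + q_{i-2} with p_{-2}=0, p_{-1}=1, q_{-2}=1, q_{-1}=0:
  i=0: a_0=8, p_0 = 8*1 + 0 = 8, q_0 = 8*0 + 1 = 1.
  i=1: a_1=4, p_1 = 4*8 + 1 = 33, q_1 = 4*1 + 0 = 4.
  i=2: a_2=6, p_2 = 6*33 + 8 = 206, q_2 = 6*4 + 1 = 25.
  i=3: a_3=3, p_3 = 3*206 + 33 = 651, q_3 = 3*25 + 4 = 79.
  i=4: a_4=4, p_4 = 4*651 + 206 = 2810, q_4 = 4*79 + 25 = 341.
  i=5: a_5=4, p_5 = 4*2810 + 651 = 11891, q_5 = 4*341 + 79 = 1443.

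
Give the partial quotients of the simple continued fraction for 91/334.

Run the Euclidean algorithm on 91 and 334; the successive quotients are the partial quotients a_0, a_1, ... (each step inverts the fractional part left over by the previous one):
  91 = 0*334 + 91, so a_0 = 0.
  334 = 3*91 + 61, so a_1 = 3.
  91 = 1*61 + 30, so a_2 = 1.
  61 = 2*30 + 1, so a_3 = 2.
  30 = 30*1 + 0, so a_4 = 30.
The remainder reaches 0 after 5 divisions, so the expansion has 5 partial quotients, read off in order.

[0; 3, 1, 2, 30]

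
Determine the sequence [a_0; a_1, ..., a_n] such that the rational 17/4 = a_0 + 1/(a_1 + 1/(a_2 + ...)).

[4; 4]

Run the Euclidean algorithm on 17 and 4; the successive quotients are the partial quotients a_0, a_1, ... (each step inverts the fractional part left over by the previous one):
  17 = 4*4 + 1, so a_0 = 4.
  4 = 4*1 + 0, so a_1 = 4.
The remainder reaches 0 after 2 divisions, so the expansion has 2 partial quotients, read off in order.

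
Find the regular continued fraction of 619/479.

[1; 3, 2, 2, 1, 2, 7]

Run the Euclidean algorithm on 619 and 479; the successive quotients are the partial quotients a_0, a_1, ... (each step inverts the fractional part left over by the previous one):
  619 = 1*479 + 140, so a_0 = 1.
  479 = 3*140 + 59, so a_1 = 3.
  140 = 2*59 + 22, so a_2 = 2.
  59 = 2*22 + 15, so a_3 = 2.
  22 = 1*15 + 7, so a_4 = 1.
  15 = 2*7 + 1, so a_5 = 2.
  7 = 7*1 + 0, so a_6 = 7.
The remainder reaches 0 after 7 divisions, so the expansion has 7 partial quotients, read off in order.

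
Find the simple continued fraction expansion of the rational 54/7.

Run the Euclidean algorithm on 54 and 7; the successive quotients are the partial quotients a_0, a_1, ... (each step inverts the fractional part left over by the previous one):
  54 = 7*7 + 5, so a_0 = 7.
  7 = 1*5 + 2, so a_1 = 1.
  5 = 2*2 + 1, so a_2 = 2.
  2 = 2*1 + 0, so a_3 = 2.
The remainder reaches 0 after 4 divisions, so the expansion has 4 partial quotients, read off in order.

[7; 1, 2, 2]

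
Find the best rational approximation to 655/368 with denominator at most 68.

89/50

Expand x = 655/368 as a continued fraction with the Euclidean algorithm:
  655 = 1*368 + 287, so a_0 = 1.
  368 = 1*287 + 81, so a_1 = 1.
  287 = 3*81 + 44, so a_2 = 3.
  81 = 1*44 + 37, so a_3 = 1.
  44 = 1*37 + 7, so a_4 = 1.
  37 = 5*7 + 2, so a_5 = 5.
  7 = 3*2 + 1, so a_6 = 3.
  2 = 2*1 + 0, so a_7 = 2.
so x = [1; 1, 3, 1, 1, 5, 3, 2].
Convergents (p_i = a_i*p_{i-1} + p_{i-2}, q_i = a_i*q_{i-1} + q_{i-2} with p_{-2}=0, p_{-1}=1, q_{-2}=1, q_{-1}=0), until the denominator exceeds 68:
  i=0: a_0=1, p_0 = 1*1 + 0 = 1, q_0 = 1*0 + 1 = 1.
  i=1: a_1=1, p_1 = 1*1 + 1 = 2, q_1 = 1*1 + 0 = 1.
  i=2: a_2=3, p_2 = 3*2 + 1 = 7, q_2 = 3*1 + 1 = 4.
  i=3: a_3=1, p_3 = 1*7 + 2 = 9, q_3 = 1*4 + 1 = 5.
  i=4: a_4=1, p_4 = 1*9 + 7 = 16, q_4 = 1*5 + 4 = 9.
  i=5: a_5=5, p_5 = 5*16 + 9 = 89, q_5 = 5*9 + 5 = 50.
  i=6: a_6=3, p_6 = 3*89 + 16 = 283, q_6 = 3*50 + 9 = 159.
q_6 = 159 > 68, so the last convergent with denominator <= 68 is p_5/q_5 = 89/50.
The closest fraction with denominator <= 68 is either p_5/q_5 or the intermediate fraction (k*p_5 + p_4)/(k*q_5 + q_4) with the largest k >= 1 whose denominator stays <= 68; these approach x as k grows, and every other convergent or intermediate fraction in range is farther away.
Largest k: floor((68 - q_4)/q_5) = floor((68 - 9)/50) = 1.
That gives (1*89 + 16)/(1*50 + 9) = 105/59.
Compare the errors: |x - 89/50| = |655*50 - 89*368|/(368*50) = 2/18400, and |x - 105/59| = |655*59 - 105*368|/(368*59) = 5/21712.
Cross-multiplying, 2*21712 = 43424 < 92000 = 5*18400, so 2/18400 is smaller: the convergent 89/50 is closer to x than 105/59.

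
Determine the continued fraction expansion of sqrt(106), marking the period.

[10; (3, 2, 1, 1, 1, 1, 2, 3, 20)]

Write x_i = (sqrt(106) + m_i)/d_i with (m_0, d_0) = (0, 1). a_0 = floor(sqrt(106)) = 10, since 10^2 = 100 <= 106 < 121 = 11^2.
Iterate m_{i+1} = d_i*a_i - m_i, d_{i+1} = (106 - m_{i+1}^2)/d_i, a_{i+1} = floor((a_0 + m_{i+1})/d_{i+1}):
  m_1 = 1*10 - 0 = 10, d_1 = (106 - 10^2)/1 = 6/1 = 6, a_1 = floor((10 + 10)/6) = 3.
  m_2 = 6*3 - 10 = 8, d_2 = (106 - 8^2)/6 = 42/6 = 7, a_2 = floor((10 + 8)/7) = 2.
  m_3 = 7*2 - 8 = 6, d_3 = (106 - 6^2)/7 = 70/7 = 10, a_3 = floor((10 + 6)/10) = 1.
  m_4 = 10*1 - 6 = 4, d_4 = (106 - 4^2)/10 = 90/10 = 9, a_4 = floor((10 + 4)/9) = 1.
  m_5 = 9*1 - 4 = 5, d_5 = (106 - 5^2)/9 = 81/9 = 9, a_5 = floor((10 + 5)/9) = 1.
  m_6 = 9*1 - 5 = 4, d_6 = (106 - 4^2)/9 = 90/9 = 10, a_6 = floor((10 + 4)/10) = 1.
  m_7 = 10*1 - 4 = 6, d_7 = (106 - 6^2)/10 = 70/10 = 7, a_7 = floor((10 + 6)/7) = 2.
  m_8 = 7*2 - 6 = 8, d_8 = (106 - 8^2)/7 = 42/7 = 6, a_8 = floor((10 + 8)/6) = 3.
  m_9 = 6*3 - 8 = 10, d_9 = (106 - 10^2)/6 = 6/6 = 1, a_9 = floor((10 + 10)/1) = 20.
  m_10 = 1*20 - 10 = 10, d_10 = (106 - 10^2)/1 = 6/1 = 6: (m_10, d_10) = (m_1, d_1) = (10, 6), so from here the quotients repeat a_1, ..., a_9; the period length is 9.
Hence the expansion of sqrt(106) is a_0 = 10 followed by the repeating block 3, 2, 1, 1, 1, 1, 2, 3, 20 (period 9).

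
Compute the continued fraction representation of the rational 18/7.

[2; 1, 1, 3]

Run the Euclidean algorithm on 18 and 7; the successive quotients are the partial quotients a_0, a_1, ... (each step inverts the fractional part left over by the previous one):
  18 = 2*7 + 4, so a_0 = 2.
  7 = 1*4 + 3, so a_1 = 1.
  4 = 1*3 + 1, so a_2 = 1.
  3 = 3*1 + 0, so a_3 = 3.
The remainder reaches 0 after 4 divisions, so the expansion has 4 partial quotients, read off in order.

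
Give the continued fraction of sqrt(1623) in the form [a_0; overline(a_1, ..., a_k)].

[40; overline(3, 2, 26, 2, 3, 80)]

Write x_i = (sqrt(1623) + m_i)/d_i with (m_0, d_0) = (0, 1). a_0 = floor(sqrt(1623)) = 40, since 40^2 = 1600 <= 1623 < 1681 = 41^2.
Iterate m_{i+1} = d_i*a_i - m_i, d_{i+1} = (1623 - m_{i+1}^2)/d_i, a_{i+1} = floor((a_0 + m_{i+1})/d_{i+1}):
  m_1 = 1*40 - 0 = 40, d_1 = (1623 - 40^2)/1 = 23/1 = 23, a_1 = floor((40 + 40)/23) = 3.
  m_2 = 23*3 - 40 = 29, d_2 = (1623 - 29^2)/23 = 782/23 = 34, a_2 = floor((40 + 29)/34) = 2.
  m_3 = 34*2 - 29 = 39, d_3 = (1623 - 39^2)/34 = 102/34 = 3, a_3 = floor((40 + 39)/3) = 26.
  m_4 = 3*26 - 39 = 39, d_4 = (1623 - 39^2)/3 = 102/3 = 34, a_4 = floor((40 + 39)/34) = 2.
  m_5 = 34*2 - 39 = 29, d_5 = (1623 - 29^2)/34 = 782/34 = 23, a_5 = floor((40 + 29)/23) = 3.
  m_6 = 23*3 - 29 = 40, d_6 = (1623 - 40^2)/23 = 23/23 = 1, a_6 = floor((40 + 40)/1) = 80.
  m_7 = 1*80 - 40 = 40, d_7 = (1623 - 40^2)/1 = 23/1 = 23: (m_7, d_7) = (m_1, d_1) = (40, 23), so from here the quotients repeat a_1, ..., a_6; the period length is 6.
Hence the expansion of sqrt(1623) is a_0 = 40 followed by the repeating block 3, 2, 26, 2, 3, 80 (period 6).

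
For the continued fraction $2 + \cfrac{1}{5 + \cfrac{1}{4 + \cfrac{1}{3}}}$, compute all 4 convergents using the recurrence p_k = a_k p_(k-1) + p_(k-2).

Using the convergent recurrence p_i = a_i*p_{i-1} + p_{i-2}, q_i = a_i*q_{i-1} + q_{i-2} with p_{-2}=0, p_{-1}=1, q_{-2}=1, q_{-1}=0:
  i=0: a_0=2, p_0 = 2*1 + 0 = 2, q_0 = 2*0 + 1 = 1.
  i=1: a_1=5, p_1 = 5*2 + 1 = 11, q_1 = 5*1 + 0 = 5.
  i=2: a_2=4, p_2 = 4*11 + 2 = 46, q_2 = 4*5 + 1 = 21.
  i=3: a_3=3, p_3 = 3*46 + 11 = 149, q_3 = 3*21 + 5 = 68.

2/1, 11/5, 46/21, 149/68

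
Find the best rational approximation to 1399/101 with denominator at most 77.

Expand x = 1399/101 as a continued fraction with the Euclidean algorithm:
  1399 = 13*101 + 86, so a_0 = 13.
  101 = 1*86 + 15, so a_1 = 1.
  86 = 5*15 + 11, so a_2 = 5.
  15 = 1*11 + 4, so a_3 = 1.
  11 = 2*4 + 3, so a_4 = 2.
  4 = 1*3 + 1, so a_5 = 1.
  3 = 3*1 + 0, so a_6 = 3.
so x = [13; 1, 5, 1, 2, 1, 3].
Convergents (p_i = a_i*p_{i-1} + p_{i-2}, q_i = a_i*q_{i-1} + q_{i-2} with p_{-2}=0, p_{-1}=1, q_{-2}=1, q_{-1}=0), until the denominator exceeds 77:
  i=0: a_0=13, p_0 = 13*1 + 0 = 13, q_0 = 13*0 + 1 = 1.
  i=1: a_1=1, p_1 = 1*13 + 1 = 14, q_1 = 1*1 + 0 = 1.
  i=2: a_2=5, p_2 = 5*14 + 13 = 83, q_2 = 5*1 + 1 = 6.
  i=3: a_3=1, p_3 = 1*83 + 14 = 97, q_3 = 1*6 + 1 = 7.
  i=4: a_4=2, p_4 = 2*97 + 83 = 277, q_4 = 2*7 + 6 = 20.
  i=5: a_5=1, p_5 = 1*277 + 97 = 374, q_5 = 1*20 + 7 = 27.
  i=6: a_6=3, p_6 = 3*374 + 277 = 1399, q_6 = 3*27 + 20 = 101.
q_6 = 101 > 77, so the last convergent with denominator <= 77 is p_5/q_5 = 374/27.
The closest fraction with denominator <= 77 is either p_5/q_5 or the intermediate fraction (k*p_5 + p_4)/(k*q_5 + q_4) with the largest k >= 1 whose denominator stays <= 77; these approach x as k grows, and every other convergent or intermediate fraction in range is farther away.
Largest k: floor((77 - q_4)/q_5) = floor((77 - 20)/27) = 2.
That gives (2*374 + 277)/(2*27 + 20) = 1025/74.
Compare the errors: |x - 374/27| = |1399*27 - 374*101|/(101*27) = 1/2727, and |x - 1025/74| = |1399*74 - 1025*101|/(101*74) = 1/7474.
Cross-multiplying, 1*2727 = 2727 < 7474 = 1*7474, so 1/7474 is smaller: the intermediate fraction 1025/74 is closer to x than 374/27.

1025/74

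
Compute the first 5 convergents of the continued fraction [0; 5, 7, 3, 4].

Using the convergent recurrence p_i = a_i*p_{i-1} + p_{i-2}, q_i = a_i*q_{i-1} + q_{i-2} with p_{-2}=0, p_{-1}=1, q_{-2}=1, q_{-1}=0:
  i=0: a_0=0, p_0 = 0*1 + 0 = 0, q_0 = 0*0 + 1 = 1.
  i=1: a_1=5, p_1 = 5*0 + 1 = 1, q_1 = 5*1 + 0 = 5.
  i=2: a_2=7, p_2 = 7*1 + 0 = 7, q_2 = 7*5 + 1 = 36.
  i=3: a_3=3, p_3 = 3*7 + 1 = 22, q_3 = 3*36 + 5 = 113.
  i=4: a_4=4, p_4 = 4*22 + 7 = 95, q_4 = 4*113 + 36 = 488.

0/1, 1/5, 7/36, 22/113, 95/488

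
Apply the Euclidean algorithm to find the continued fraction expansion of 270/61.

Run the Euclidean algorithm on 270 and 61; the successive quotients are the partial quotients a_0, a_1, ... (each step inverts the fractional part left over by the previous one):
  270 = 4*61 + 26, so a_0 = 4.
  61 = 2*26 + 9, so a_1 = 2.
  26 = 2*9 + 8, so a_2 = 2.
  9 = 1*8 + 1, so a_3 = 1.
  8 = 8*1 + 0, so a_4 = 8.
The remainder reaches 0 after 5 divisions, so the expansion has 5 partial quotients, read off in order.

[4; 2, 2, 1, 8]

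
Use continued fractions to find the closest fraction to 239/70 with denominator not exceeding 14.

Expand x = 239/70 as a continued fraction with the Euclidean algorithm:
  239 = 3*70 + 29, so a_0 = 3.
  70 = 2*29 + 12, so a_1 = 2.
  29 = 2*12 + 5, so a_2 = 2.
  12 = 2*5 + 2, so a_3 = 2.
  5 = 2*2 + 1, so a_4 = 2.
  2 = 2*1 + 0, so a_5 = 2.
so x = [3; 2, 2, 2, 2, 2].
Convergents (p_i = a_i*p_{i-1} + p_{i-2}, q_i = a_i*q_{i-1} + q_{i-2} with p_{-2}=0, p_{-1}=1, q_{-2}=1, q_{-1}=0), until the denominator exceeds 14:
  i=0: a_0=3, p_0 = 3*1 + 0 = 3, q_0 = 3*0 + 1 = 1.
  i=1: a_1=2, p_1 = 2*3 + 1 = 7, q_1 = 2*1 + 0 = 2.
  i=2: a_2=2, p_2 = 2*7 + 3 = 17, q_2 = 2*2 + 1 = 5.
  i=3: a_3=2, p_3 = 2*17 + 7 = 41, q_3 = 2*5 + 2 = 12.
  i=4: a_4=2, p_4 = 2*41 + 17 = 99, q_4 = 2*12 + 5 = 29.
q_4 = 29 > 14, so the last convergent with denominator <= 14 is p_3/q_3 = 41/12.
The closest fraction with denominator <= 14 is either p_3/q_3 or the intermediate fraction (k*p_3 + p_2)/(k*q_3 + q_2) with the largest k >= 1 whose denominator stays <= 14; these approach x as k grows, and every other convergent or intermediate fraction in range is farther away.
Largest k: floor((14 - q_2)/q_3) = floor((14 - 5)/12) = 0.
Since k = 0, no intermediate fraction beyond p_3/q_3 has denominator <= 14, so the convergent 41/12 is the closest (its error is |239*12 - 41*70|/(70*12) = 2/840).

41/12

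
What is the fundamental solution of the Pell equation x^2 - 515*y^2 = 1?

First expand sqrt(515) as a continued fraction. With x_i = (sqrt(515) + m_i)/d_i and (m_0, d_0) = (0, 1): a_0 = floor(sqrt(515)) = 22, since 22^2 = 484 <= 515 < 529 = 23^2.
Iterate m_{i+1} = d_i*a_i - m_i, d_{i+1} = (515 - m_{i+1}^2)/d_i, a_{i+1} = floor((a_0 + m_{i+1})/d_{i+1}):
  m_1 = 1*22 - 0 = 22, d_1 = (515 - 22^2)/1 = 31/1 = 31, a_1 = floor((22 + 22)/31) = 1.
  m_2 = 31*1 - 22 = 9, d_2 = (515 - 9^2)/31 = 434/31 = 14, a_2 = floor((22 + 9)/14) = 2.
  m_3 = 14*2 - 9 = 19, d_3 = (515 - 19^2)/14 = 154/14 = 11, a_3 = floor((22 + 19)/11) = 3.
  m_4 = 11*3 - 19 = 14, d_4 = (515 - 14^2)/11 = 319/11 = 29, a_4 = floor((22 + 14)/29) = 1.
  m_5 = 29*1 - 14 = 15, d_5 = (515 - 15^2)/29 = 290/29 = 10, a_5 = floor((22 + 15)/10) = 3.
  m_6 = 10*3 - 15 = 15, d_6 = (515 - 15^2)/10 = 290/10 = 29, a_6 = floor((22 + 15)/29) = 1.
  m_7 = 29*1 - 15 = 14, d_7 = (515 - 14^2)/29 = 319/29 = 11, a_7 = floor((22 + 14)/11) = 3.
  m_8 = 11*3 - 14 = 19, d_8 = (515 - 19^2)/11 = 154/11 = 14, a_8 = floor((22 + 19)/14) = 2.
  m_9 = 14*2 - 19 = 9, d_9 = (515 - 9^2)/14 = 434/14 = 31, a_9 = floor((22 + 9)/31) = 1.
  m_10 = 31*1 - 9 = 22, d_10 = (515 - 22^2)/31 = 31/31 = 1, a_10 = floor((22 + 22)/1) = 44.
  m_11 = 1*44 - 22 = 22, d_11 = (515 - 22^2)/1 = 31/1 = 31: (m_11, d_11) = (m_1, d_1) = (22, 31), so from here the quotients repeat a_1, ..., a_10; the period length is 10.
So sqrt(515) = [22; (1, 2, 3, 1, 3, 1, 3, 2, 1, 44)] with period length k = 10.
k is even, so the fundamental solution of x^2 - 515y^2 = 1 is (p_{k-1}, q_{k-1}) = (p_9, q_9); compute convergents through index 9.
Convergents (p_i = a_i*p_{i-1} + p_{i-2}, q_i = a_i*q_{i-1} + q_{i-2} with p_{-2}=0, p_{-1}=1, q_{-2}=1, q_{-1}=0):
  i=0: a_0=22, p_0 = 22*1 + 0 = 22, q_0 = 22*0 + 1 = 1.
  i=1: a_1=1, p_1 = 1*22 + 1 = 23, q_1 = 1*1 + 0 = 1.
  i=2: a_2=2, p_2 = 2*23 + 22 = 68, q_2 = 2*1 + 1 = 3.
  i=3: a_3=3, p_3 = 3*68 + 23 = 227, q_3 = 3*3 + 1 = 10.
  i=4: a_4=1, p_4 = 1*227 + 68 = 295, q_4 = 1*10 + 3 = 13.
  i=5: a_5=3, p_5 = 3*295 + 227 = 1112, q_5 = 3*13 + 10 = 49.
  i=6: a_6=1, p_6 = 1*1112 + 295 = 1407, q_6 = 1*49 + 13 = 62.
  i=7: a_7=3, p_7 = 3*1407 + 1112 = 5333, q_7 = 3*62 + 49 = 235.
  i=8: a_8=2, p_8 = 2*5333 + 1407 = 12073, q_8 = 2*235 + 62 = 532.
  i=9: a_9=1, p_9 = 1*12073 + 5333 = 17406, q_9 = 1*532 + 235 = 767.
Check: 17406^2 - 515*767^2 = 302968836 - 302968835 = 1, so (x, y) = (17406, 767) solves the equation, and by the theorem it is the least positive solution.

(x, y) = (17406, 767)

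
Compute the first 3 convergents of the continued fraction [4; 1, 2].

Using the convergent recurrence p_i = a_i*p_{i-1} + p_{i-2}, q_i = a_i*q_{i-1} + q_{i-2} with p_{-2}=0, p_{-1}=1, q_{-2}=1, q_{-1}=0:
  i=0: a_0=4, p_0 = 4*1 + 0 = 4, q_0 = 4*0 + 1 = 1.
  i=1: a_1=1, p_1 = 1*4 + 1 = 5, q_1 = 1*1 + 0 = 1.
  i=2: a_2=2, p_2 = 2*5 + 4 = 14, q_2 = 2*1 + 1 = 3.

4/1, 5/1, 14/3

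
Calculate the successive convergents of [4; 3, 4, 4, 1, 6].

Using the convergent recurrence p_i = a_i*p_{i-1} + p_{i-2}, q_i = a_i*q_{i-1} + q_{i-2} with p_{-2}=0, p_{-1}=1, q_{-2}=1, q_{-1}=0:
  i=0: a_0=4, p_0 = 4*1 + 0 = 4, q_0 = 4*0 + 1 = 1.
  i=1: a_1=3, p_1 = 3*4 + 1 = 13, q_1 = 3*1 + 0 = 3.
  i=2: a_2=4, p_2 = 4*13 + 4 = 56, q_2 = 4*3 + 1 = 13.
  i=3: a_3=4, p_3 = 4*56 + 13 = 237, q_3 = 4*13 + 3 = 55.
  i=4: a_4=1, p_4 = 1*237 + 56 = 293, q_4 = 1*55 + 13 = 68.
  i=5: a_5=6, p_5 = 6*293 + 237 = 1995, q_5 = 6*68 + 55 = 463.

4/1, 13/3, 56/13, 237/55, 293/68, 1995/463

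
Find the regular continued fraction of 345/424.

[0; 1, 4, 2, 1, 2, 1, 1, 1, 2]

Run the Euclidean algorithm on 345 and 424; the successive quotients are the partial quotients a_0, a_1, ... (each step inverts the fractional part left over by the previous one):
  345 = 0*424 + 345, so a_0 = 0.
  424 = 1*345 + 79, so a_1 = 1.
  345 = 4*79 + 29, so a_2 = 4.
  79 = 2*29 + 21, so a_3 = 2.
  29 = 1*21 + 8, so a_4 = 1.
  21 = 2*8 + 5, so a_5 = 2.
  8 = 1*5 + 3, so a_6 = 1.
  5 = 1*3 + 2, so a_7 = 1.
  3 = 1*2 + 1, so a_8 = 1.
  2 = 2*1 + 0, so a_9 = 2.
The remainder reaches 0 after 10 divisions, so the expansion has 10 partial quotients, read off in order.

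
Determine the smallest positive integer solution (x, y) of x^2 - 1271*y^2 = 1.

First expand sqrt(1271) as a continued fraction. With x_i = (sqrt(1271) + m_i)/d_i and (m_0, d_0) = (0, 1): a_0 = floor(sqrt(1271)) = 35, since 35^2 = 1225 <= 1271 < 1296 = 36^2.
Iterate m_{i+1} = d_i*a_i - m_i, d_{i+1} = (1271 - m_{i+1}^2)/d_i, a_{i+1} = floor((a_0 + m_{i+1})/d_{i+1}):
  m_1 = 1*35 - 0 = 35, d_1 = (1271 - 35^2)/1 = 46/1 = 46, a_1 = floor((35 + 35)/46) = 1.
  m_2 = 46*1 - 35 = 11, d_2 = (1271 - 11^2)/46 = 1150/46 = 25, a_2 = floor((35 + 11)/25) = 1.
  m_3 = 25*1 - 11 = 14, d_3 = (1271 - 14^2)/25 = 1075/25 = 43, a_3 = floor((35 + 14)/43) = 1.
  m_4 = 43*1 - 14 = 29, d_4 = (1271 - 29^2)/43 = 430/43 = 10, a_4 = floor((35 + 29)/10) = 6.
  m_5 = 10*6 - 29 = 31, d_5 = (1271 - 31^2)/10 = 310/10 = 31, a_5 = floor((35 + 31)/31) = 2.
  m_6 = 31*2 - 31 = 31, d_6 = (1271 - 31^2)/31 = 310/31 = 10, a_6 = floor((35 + 31)/10) = 6.
  m_7 = 10*6 - 31 = 29, d_7 = (1271 - 29^2)/10 = 430/10 = 43, a_7 = floor((35 + 29)/43) = 1.
  m_8 = 43*1 - 29 = 14, d_8 = (1271 - 14^2)/43 = 1075/43 = 25, a_8 = floor((35 + 14)/25) = 1.
  m_9 = 25*1 - 14 = 11, d_9 = (1271 - 11^2)/25 = 1150/25 = 46, a_9 = floor((35 + 11)/46) = 1.
  m_10 = 46*1 - 11 = 35, d_10 = (1271 - 35^2)/46 = 46/46 = 1, a_10 = floor((35 + 35)/1) = 70.
  m_11 = 1*70 - 35 = 35, d_11 = (1271 - 35^2)/1 = 46/1 = 46: (m_11, d_11) = (m_1, d_1) = (35, 46), so from here the quotients repeat a_1, ..., a_10; the period length is 10.
So sqrt(1271) = [35; (1, 1, 1, 6, 2, 6, 1, 1, 1, 70)] with period length k = 10.
k is even, so the fundamental solution of x^2 - 1271y^2 = 1 is (p_{k-1}, q_{k-1}) = (p_9, q_9); compute convergents through index 9.
Convergents (p_i = a_i*p_{i-1} + p_{i-2}, q_i = a_i*q_{i-1} + q_{i-2} with p_{-2}=0, p_{-1}=1, q_{-2}=1, q_{-1}=0):
  i=0: a_0=35, p_0 = 35*1 + 0 = 35, q_0 = 35*0 + 1 = 1.
  i=1: a_1=1, p_1 = 1*35 + 1 = 36, q_1 = 1*1 + 0 = 1.
  i=2: a_2=1, p_2 = 1*36 + 35 = 71, q_2 = 1*1 + 1 = 2.
  i=3: a_3=1, p_3 = 1*71 + 36 = 107, q_3 = 1*2 + 1 = 3.
  i=4: a_4=6, p_4 = 6*107 + 71 = 713, q_4 = 6*3 + 2 = 20.
  i=5: a_5=2, p_5 = 2*713 + 107 = 1533, q_5 = 2*20 + 3 = 43.
  i=6: a_6=6, p_6 = 6*1533 + 713 = 9911, q_6 = 6*43 + 20 = 278.
  i=7: a_7=1, p_7 = 1*9911 + 1533 = 11444, q_7 = 1*278 + 43 = 321.
  i=8: a_8=1, p_8 = 1*11444 + 9911 = 21355, q_8 = 1*321 + 278 = 599.
  i=9: a_9=1, p_9 = 1*21355 + 11444 = 32799, q_9 = 1*599 + 321 = 920.
Check: 32799^2 - 1271*920^2 = 1075774401 - 1075774400 = 1, so (x, y) = (32799, 920) solves the equation, and by the theorem it is the least positive solution.

(x, y) = (32799, 920)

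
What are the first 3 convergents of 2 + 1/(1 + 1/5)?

Using the convergent recurrence p_i = a_i*p_{i-1} + p_{i-2}, q_i = a_i*q_{i-1} + q_{i-2} with p_{-2}=0, p_{-1}=1, q_{-2}=1, q_{-1}=0:
  i=0: a_0=2, p_0 = 2*1 + 0 = 2, q_0 = 2*0 + 1 = 1.
  i=1: a_1=1, p_1 = 1*2 + 1 = 3, q_1 = 1*1 + 0 = 1.
  i=2: a_2=5, p_2 = 5*3 + 2 = 17, q_2 = 5*1 + 1 = 6.

2/1, 3/1, 17/6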